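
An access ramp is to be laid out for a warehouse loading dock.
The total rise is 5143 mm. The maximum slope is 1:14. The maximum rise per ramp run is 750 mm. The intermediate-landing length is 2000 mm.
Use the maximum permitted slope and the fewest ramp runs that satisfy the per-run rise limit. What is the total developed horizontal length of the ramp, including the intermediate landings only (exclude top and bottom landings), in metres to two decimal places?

84.00 m

At most 750 each: 5143/750 = 6.86, giving 7 ramp runs. That means 6 intermediate landings.
Horizontal run for 5143 mm of rise at 1:14 is 5143 × 14 = 72002 mm.
6 intermediate landings contribute 6 × 2000 = 12000 mm.
Developed length = 72002 + 12000 = 84002 mm.
= 84.00 m.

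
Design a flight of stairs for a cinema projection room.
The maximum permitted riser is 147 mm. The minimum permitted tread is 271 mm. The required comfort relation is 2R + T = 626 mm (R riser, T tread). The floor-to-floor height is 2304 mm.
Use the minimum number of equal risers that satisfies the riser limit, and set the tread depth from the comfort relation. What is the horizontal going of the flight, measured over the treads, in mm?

5070 mm

2304 / 147 = 15.67, so 16 risers are needed.
Riser R = 2304 / 16 = 144 mm, within the 147 mm limit.
From 2R + T = 626: T = 626 − 288 = 338 mm.
Going = (16 − 1) × 338 = 5070 mm.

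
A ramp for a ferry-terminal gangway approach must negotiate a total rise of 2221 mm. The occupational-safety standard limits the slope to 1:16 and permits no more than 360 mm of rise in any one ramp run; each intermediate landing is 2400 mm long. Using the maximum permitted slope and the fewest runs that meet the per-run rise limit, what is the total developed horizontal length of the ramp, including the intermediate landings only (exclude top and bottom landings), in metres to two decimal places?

49.94 m

At most 360 each: 2221/360 = 6.17, giving 7 ramp runs. That means 6 intermediate landings.
Ramp run (horizontal) at 1:16: 2221 × 16 = 35536 mm.
6 intermediate landings contribute 6 × 2400 = 14400 mm.
Developed length = 35536 + 14400 = 49936 mm.
= 49.94 m.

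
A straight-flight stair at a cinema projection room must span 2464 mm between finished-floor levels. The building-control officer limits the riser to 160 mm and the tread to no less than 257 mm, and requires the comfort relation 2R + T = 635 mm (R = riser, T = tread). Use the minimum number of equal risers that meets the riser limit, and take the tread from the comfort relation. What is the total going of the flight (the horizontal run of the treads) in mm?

4905 mm

2464 / 160 = 15.40, so 16 risers are needed.
R = 2464 ÷ 16 = 154 mm.
From 2R + T = 635: T = 635 − 308 = 327 mm.
Treads = 16 − 1 = 15; going = 15 × 327 = 4905 mm.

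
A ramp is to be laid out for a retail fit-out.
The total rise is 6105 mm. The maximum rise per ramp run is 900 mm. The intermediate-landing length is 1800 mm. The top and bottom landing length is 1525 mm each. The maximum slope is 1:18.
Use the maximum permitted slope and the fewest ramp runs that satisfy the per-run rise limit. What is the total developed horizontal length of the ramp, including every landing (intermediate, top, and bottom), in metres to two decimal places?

At most 900 each: 6105/900 = 6.78, giving 7 ramp runs. That means 6 intermediate landings.
Ramp run (horizontal) at 1:18: 6105 × 18 = 109890 mm.
6 intermediate landings contribute 6 × 1800 = 10800 mm.
Top and bottom landings: 2 × 1525 = 3050 mm.
Total = 109890 + 10800 + 3050 = 123740 mm.
= 123.74 m.

123.74 m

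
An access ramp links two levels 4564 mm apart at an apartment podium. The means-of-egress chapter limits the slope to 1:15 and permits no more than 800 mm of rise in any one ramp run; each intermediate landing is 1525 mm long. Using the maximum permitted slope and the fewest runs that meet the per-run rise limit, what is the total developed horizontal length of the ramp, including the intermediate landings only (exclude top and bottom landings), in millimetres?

76085 mm

At most 800 each: 4564/800 = 5.71, giving 6 ramp runs. That means 5 intermediate landings.
Ramp run (horizontal) at 1:15: 4564 × 15 = 68460 mm.
5 intermediate landings contribute 5 × 1525 = 7625 mm.
Developed length = 68460 + 7625 = 76085 mm.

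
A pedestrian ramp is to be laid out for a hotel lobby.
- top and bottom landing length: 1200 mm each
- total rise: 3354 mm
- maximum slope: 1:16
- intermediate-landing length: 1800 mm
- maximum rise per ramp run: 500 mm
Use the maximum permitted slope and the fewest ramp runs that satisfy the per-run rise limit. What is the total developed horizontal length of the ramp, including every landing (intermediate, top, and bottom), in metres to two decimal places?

66.86 m

⌈3354/500⌉ = 7 ramp runs. That means 6 intermediate landings.
Horizontal run for 3354 mm of rise at 1:16 is 3354 × 16 = 53664 mm.
Intermediate landings: 6 × 1800 = 10800 mm.
Top and bottom landings: 2 × 1200 = 2400 mm.
Total = 53664 + 10800 + 2400 = 66864 mm.
= 66.86 m.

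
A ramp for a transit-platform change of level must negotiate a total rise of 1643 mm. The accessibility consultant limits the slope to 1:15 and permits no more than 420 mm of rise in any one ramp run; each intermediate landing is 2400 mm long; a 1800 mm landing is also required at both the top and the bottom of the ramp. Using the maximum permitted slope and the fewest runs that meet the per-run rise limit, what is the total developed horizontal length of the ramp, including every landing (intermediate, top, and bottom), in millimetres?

35445 mm

⌈1643/420⌉ = 4 ramp runs. That means 3 intermediate landings.
Ramp run (horizontal) at 1:15: 1643 × 15 = 24645 mm.
3 intermediate landings contribute 3 × 2400 = 7200 mm.
Top and bottom landings: 2 × 1800 = 3600 mm.
Total = 24645 + 7200 + 3600 = 35445 mm.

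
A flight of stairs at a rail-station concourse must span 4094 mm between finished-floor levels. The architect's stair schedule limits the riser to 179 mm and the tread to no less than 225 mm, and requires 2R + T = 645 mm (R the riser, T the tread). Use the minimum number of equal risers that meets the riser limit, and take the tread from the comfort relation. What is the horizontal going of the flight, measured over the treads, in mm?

⌈4094/179⌉ = 23 risers.
Riser R = 4094 / 23 = 178 mm, within the 179 mm limit.
T = 645 − 2·178 = 289 mm, which satisfies the 225 mm minimum.
Going = (23 − 1) × 289 = 6358 mm.

6358 mm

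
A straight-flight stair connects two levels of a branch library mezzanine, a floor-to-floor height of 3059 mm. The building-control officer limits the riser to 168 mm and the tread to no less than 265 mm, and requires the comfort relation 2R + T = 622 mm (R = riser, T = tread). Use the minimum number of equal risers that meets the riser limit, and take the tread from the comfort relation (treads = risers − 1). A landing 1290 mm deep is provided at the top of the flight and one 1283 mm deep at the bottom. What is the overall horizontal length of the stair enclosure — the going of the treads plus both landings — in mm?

⌈3059/168⌉ = 19 risers.
R = 3059 ÷ 19 = 161 mm.
From 2R + T = 622: T = 622 − 322 = 300 mm.
Treads = 19 − 1 = 18; going = 18 × 300 = 5400 mm.
Enclosure = 5400 + 1290 + 1283 = 7973 mm.

7973 mm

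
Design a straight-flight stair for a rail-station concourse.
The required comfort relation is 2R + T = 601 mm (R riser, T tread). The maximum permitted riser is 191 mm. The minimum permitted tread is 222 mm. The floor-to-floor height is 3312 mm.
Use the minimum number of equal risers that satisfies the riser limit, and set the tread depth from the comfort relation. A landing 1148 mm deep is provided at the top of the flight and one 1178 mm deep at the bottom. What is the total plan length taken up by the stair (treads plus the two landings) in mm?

6287 mm

At most 191 each: 3312/191 = 17.34, giving 18 risers.
Riser R = 3312 / 18 = 184 mm, within the 191 mm limit.
T = 601 − 2·184 = 233 mm, which satisfies the 222 mm minimum.
18 risers give 17 treads; going = 17 × 233 = 3961 mm.
Add landings: 3961 + 1148 + 1178 = 6287 mm.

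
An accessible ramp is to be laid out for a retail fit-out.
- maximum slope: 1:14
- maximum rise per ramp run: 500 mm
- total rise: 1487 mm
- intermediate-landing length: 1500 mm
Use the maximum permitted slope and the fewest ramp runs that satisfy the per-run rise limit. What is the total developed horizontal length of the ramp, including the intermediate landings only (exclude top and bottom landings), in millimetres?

23818 mm

⌈1487/500⌉ = 3 ramp runs. That means 2 intermediate landings.
Horizontal run for 1487 mm of rise at 1:14 is 1487 × 14 = 20818 mm.
Intermediate landings: 2 × 1500 = 3000 mm.
Developed length = 20818 + 3000 = 23818 mm.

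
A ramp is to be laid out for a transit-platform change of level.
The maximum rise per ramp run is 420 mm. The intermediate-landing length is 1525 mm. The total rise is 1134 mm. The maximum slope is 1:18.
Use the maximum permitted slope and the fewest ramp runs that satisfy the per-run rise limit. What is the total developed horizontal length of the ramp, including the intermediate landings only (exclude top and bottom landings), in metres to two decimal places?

23.46 m

⌈1134/420⌉ = 3 ramp runs. That means 2 intermediate landings.
Horizontal run for 1134 mm of rise at 1:18 is 1134 × 18 = 20412 mm.
2 intermediate landings contribute 2 × 1525 = 3050 mm.
Total developed length = 20412 + 3050 = 23462 mm.
= 23.46 m.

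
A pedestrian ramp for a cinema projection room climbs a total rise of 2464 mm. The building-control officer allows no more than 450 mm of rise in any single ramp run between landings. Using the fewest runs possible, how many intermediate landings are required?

At most 450 each: 2464/450 = 5.48, giving 6 ramp runs.
6 runs are separated by 5 intermediate landings.

5 intermediate landings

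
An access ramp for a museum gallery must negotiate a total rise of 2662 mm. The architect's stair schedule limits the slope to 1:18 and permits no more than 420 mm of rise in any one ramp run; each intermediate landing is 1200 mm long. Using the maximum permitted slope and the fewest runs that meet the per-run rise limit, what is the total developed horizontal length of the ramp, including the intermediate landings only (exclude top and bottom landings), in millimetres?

55116 mm

At most 420 each: 2662/420 = 6.34, giving 7 ramp runs. That means 6 intermediate landings.
Horizontal run for 2662 mm of rise at 1:18 is 2662 × 18 = 47916 mm.
6 intermediate landings contribute 6 × 1200 = 7200 mm.
Developed length = 47916 + 7200 = 55116 mm.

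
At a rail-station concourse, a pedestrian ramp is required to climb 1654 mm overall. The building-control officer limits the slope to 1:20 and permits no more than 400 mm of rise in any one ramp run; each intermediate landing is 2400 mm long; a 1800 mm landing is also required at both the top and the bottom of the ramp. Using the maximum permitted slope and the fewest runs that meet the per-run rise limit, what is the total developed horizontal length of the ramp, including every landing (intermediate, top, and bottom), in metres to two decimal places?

46.28 m

1654 / 400 = 4.135 → round up to 5 ramp runs. That means 4 intermediate landings.
Horizontal run for 1654 mm of rise at 1:20 is 1654 × 20 = 33080 mm.
4 intermediate landings contribute 4 × 2400 = 9600 mm.
Top and bottom landings: 2 × 1800 = 3600 mm.
Total = 33080 + 9600 + 3600 = 46280 mm.
= 46.28 m.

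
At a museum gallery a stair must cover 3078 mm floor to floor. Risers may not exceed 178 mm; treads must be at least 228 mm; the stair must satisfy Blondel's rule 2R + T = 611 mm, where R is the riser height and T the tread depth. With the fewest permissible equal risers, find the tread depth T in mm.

269 mm

3078 / 178 = 17.292 → round up to 18 risers.
Riser R = 3078 / 18 = 171 mm, within the 178 mm limit.
From 2R + T = 611: T = 611 − 342 = 269 mm.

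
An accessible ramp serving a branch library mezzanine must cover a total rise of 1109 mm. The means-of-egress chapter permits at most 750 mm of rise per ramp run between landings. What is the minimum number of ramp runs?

2 runs

⌈1109/750⌉ = 2 ramp runs.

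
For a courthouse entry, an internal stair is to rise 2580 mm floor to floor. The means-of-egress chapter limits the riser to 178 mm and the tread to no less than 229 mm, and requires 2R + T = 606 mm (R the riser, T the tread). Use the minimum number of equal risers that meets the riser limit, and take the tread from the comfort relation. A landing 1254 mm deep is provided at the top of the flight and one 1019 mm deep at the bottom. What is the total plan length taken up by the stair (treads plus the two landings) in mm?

2580 / 178 = 14.49, so 15 risers are needed.
Each riser is 2580/15 = 172 mm (≤ 178 mm).
From 2R + T = 606: T = 606 − 344 = 262 mm.
Treads = 15 − 1 = 14; going = 14 × 262 = 3668 mm.
Enclosure = 3668 + 1254 + 1019 = 5941 mm.

5941 mm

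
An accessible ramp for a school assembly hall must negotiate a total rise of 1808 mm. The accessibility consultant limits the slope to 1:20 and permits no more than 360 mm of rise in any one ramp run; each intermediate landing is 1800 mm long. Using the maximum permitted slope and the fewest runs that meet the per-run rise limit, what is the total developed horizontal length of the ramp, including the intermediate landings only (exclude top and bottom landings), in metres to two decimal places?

45.16 m

1808 / 360 = 5.02, so 6 ramp runs are needed. That means 5 intermediate landings.
Horizontal run for 1808 mm of rise at 1:20 is 1808 × 20 = 36160 mm.
5 intermediate landings contribute 5 × 1800 = 9000 mm.
Developed length = 36160 + 9000 = 45160 mm.
= 45.16 m.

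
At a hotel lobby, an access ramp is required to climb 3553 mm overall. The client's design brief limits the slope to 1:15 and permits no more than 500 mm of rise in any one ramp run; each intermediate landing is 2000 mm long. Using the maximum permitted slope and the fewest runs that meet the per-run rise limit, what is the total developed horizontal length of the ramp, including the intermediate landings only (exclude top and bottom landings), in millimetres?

At most 500 each: 3553/500 = 7.11, giving 8 ramp runs. That means 7 intermediate landings.
Ramp run (horizontal) at 1:15: 3553 × 15 = 53295 mm.
Intermediate landings: 7 × 2000 = 14000 mm.
Developed length = 53295 + 14000 = 67295 mm.

67295 mm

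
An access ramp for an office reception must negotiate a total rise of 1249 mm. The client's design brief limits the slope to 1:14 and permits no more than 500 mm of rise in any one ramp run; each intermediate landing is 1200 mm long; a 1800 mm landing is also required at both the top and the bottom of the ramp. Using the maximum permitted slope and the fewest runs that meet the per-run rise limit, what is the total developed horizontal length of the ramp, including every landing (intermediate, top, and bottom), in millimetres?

At most 500 each: 1249/500 = 2.50, giving 3 ramp runs. That means 2 intermediate landings.
Horizontal run for 1249 mm of rise at 1:14 is 1249 × 14 = 17486 mm.
Intermediate landings: 2 × 1200 = 2400 mm.
Top and bottom landings: 2 × 1800 = 3600 mm.
Total = 17486 + 2400 + 3600 = 23486 mm.

23486 mm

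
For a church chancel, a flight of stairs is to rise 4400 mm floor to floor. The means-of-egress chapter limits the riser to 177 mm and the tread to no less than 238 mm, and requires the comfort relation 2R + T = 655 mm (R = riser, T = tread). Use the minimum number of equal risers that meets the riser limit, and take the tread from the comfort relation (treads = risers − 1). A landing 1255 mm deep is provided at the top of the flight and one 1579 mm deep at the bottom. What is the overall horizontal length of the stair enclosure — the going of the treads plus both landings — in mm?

At most 177 each: 4400/177 = 24.86, giving 25 risers.
Riser R = 4400 / 25 = 176 mm, within the 177 mm limit.
Tread T = 655 − 2 × 176 = 303 mm (≥ 238 mm).
Going = (25 − 1) × 303 = 7272 mm.
Enclosure = 7272 + 1255 + 1579 = 10106 mm.

10106 mm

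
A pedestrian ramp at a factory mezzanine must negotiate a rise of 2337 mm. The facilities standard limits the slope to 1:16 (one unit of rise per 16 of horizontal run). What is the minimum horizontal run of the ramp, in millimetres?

Run = rise × 16 = 2337 × 16 = 37392 mm.

37392 mm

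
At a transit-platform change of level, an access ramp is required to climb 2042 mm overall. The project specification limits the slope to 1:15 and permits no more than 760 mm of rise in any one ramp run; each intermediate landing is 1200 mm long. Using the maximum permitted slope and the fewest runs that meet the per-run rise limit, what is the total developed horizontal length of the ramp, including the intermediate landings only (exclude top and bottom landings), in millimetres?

33030 mm

At most 760 each: 2042/760 = 2.69, giving 3 ramp runs. That means 2 intermediate landings.
Ramp run (horizontal) at 1:15: 2042 × 15 = 30630 mm.
2 intermediate landings contribute 2 × 1200 = 2400 mm.
Total developed length = 30630 + 2400 = 33030 mm.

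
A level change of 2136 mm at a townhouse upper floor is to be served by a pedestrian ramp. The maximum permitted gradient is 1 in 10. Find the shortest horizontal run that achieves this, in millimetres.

At 1:10 the run is 10 × 2136 = 21360 mm.

21360 mm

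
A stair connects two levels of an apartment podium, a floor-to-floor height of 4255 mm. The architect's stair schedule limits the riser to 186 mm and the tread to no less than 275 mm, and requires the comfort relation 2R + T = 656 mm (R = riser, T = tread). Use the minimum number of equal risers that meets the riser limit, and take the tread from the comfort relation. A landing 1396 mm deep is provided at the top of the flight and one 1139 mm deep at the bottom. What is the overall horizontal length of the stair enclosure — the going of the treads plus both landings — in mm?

⌈4255/186⌉ = 23 risers.
Riser R = 4255 / 23 = 185 mm, within the 186 mm limit.
T = 656 − 2·185 = 286 mm, which satisfies the 275 mm minimum.
Going = (23 − 1) × 286 = 6292 mm.
Enclosure = 6292 + 1396 + 1139 = 8827 mm.

8827 mm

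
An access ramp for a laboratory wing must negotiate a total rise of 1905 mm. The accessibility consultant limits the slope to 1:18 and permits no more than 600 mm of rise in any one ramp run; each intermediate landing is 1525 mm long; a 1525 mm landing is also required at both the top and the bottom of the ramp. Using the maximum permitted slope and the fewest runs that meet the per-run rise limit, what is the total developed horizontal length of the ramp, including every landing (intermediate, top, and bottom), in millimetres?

41915 mm

At most 600 each: 1905/600 = 3.17, giving 4 ramp runs. That means 3 intermediate landings.
Horizontal run for 1905 mm of rise at 1:18 is 1905 × 18 = 34290 mm.
Intermediate landings: 3 × 1525 = 4575 mm.
Top and bottom landings: 2 × 1525 = 3050 mm.
Total = 34290 + 4575 + 3050 = 41915 mm.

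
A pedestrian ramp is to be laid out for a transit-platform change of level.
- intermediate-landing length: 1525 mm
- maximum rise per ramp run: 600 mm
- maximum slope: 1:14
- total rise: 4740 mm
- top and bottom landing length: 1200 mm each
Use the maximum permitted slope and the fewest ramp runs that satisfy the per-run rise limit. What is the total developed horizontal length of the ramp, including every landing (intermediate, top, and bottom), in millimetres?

79435 mm

4740 / 600 = 7.90, so 8 ramp runs are needed. That means 7 intermediate landings.
Ramp run (horizontal) at 1:14: 4740 × 14 = 66360 mm.
7 intermediate landings contribute 7 × 1525 = 10675 mm.
Top and bottom landings: 2 × 1200 = 2400 mm.
Total = 66360 + 10675 + 2400 = 79435 mm.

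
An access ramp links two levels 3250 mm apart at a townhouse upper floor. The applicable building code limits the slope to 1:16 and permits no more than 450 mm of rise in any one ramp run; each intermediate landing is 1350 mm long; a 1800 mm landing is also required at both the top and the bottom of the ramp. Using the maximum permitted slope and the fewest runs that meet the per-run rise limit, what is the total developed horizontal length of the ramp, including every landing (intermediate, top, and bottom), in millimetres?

65050 mm

3250 / 450 = 7.222 → round up to 8 ramp runs. That means 7 intermediate landings.
Horizontal run for 3250 mm of rise at 1:16 is 3250 × 16 = 52000 mm.
Intermediate landings: 7 × 1350 = 9450 mm.
Top and bottom landings: 2 × 1800 = 3600 mm.
Total = 52000 + 9450 + 3600 = 65050 mm.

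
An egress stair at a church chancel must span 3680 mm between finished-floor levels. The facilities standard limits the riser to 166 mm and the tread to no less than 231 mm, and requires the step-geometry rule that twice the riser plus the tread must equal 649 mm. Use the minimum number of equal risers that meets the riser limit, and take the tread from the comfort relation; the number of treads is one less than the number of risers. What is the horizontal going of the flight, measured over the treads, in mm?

3680 / 166 = 22.17, so 23 risers are needed.
Riser R = 3680 / 23 = 160 mm, within the 166 mm limit.
Tread T = 649 − 2 × 160 = 329 mm (≥ 231 mm).
23 risers give 22 treads; going = 22 × 329 = 7238 mm.

7238 mm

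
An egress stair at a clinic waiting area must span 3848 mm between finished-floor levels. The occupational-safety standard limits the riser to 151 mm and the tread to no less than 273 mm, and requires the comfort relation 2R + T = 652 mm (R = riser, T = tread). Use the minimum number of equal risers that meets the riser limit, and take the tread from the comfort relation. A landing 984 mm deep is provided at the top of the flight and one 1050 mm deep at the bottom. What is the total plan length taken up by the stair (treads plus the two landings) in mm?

10934 mm

⌈3848/151⌉ = 26 risers.
Riser R = 3848 / 26 = 148 mm, within the 151 mm limit.
Tread T = 652 − 2 × 148 = 356 mm (≥ 273 mm).
Treads = 26 − 1 = 25; going = 25 × 356 = 8900 mm.
Enclosure = 8900 + 984 + 1050 = 10934 mm.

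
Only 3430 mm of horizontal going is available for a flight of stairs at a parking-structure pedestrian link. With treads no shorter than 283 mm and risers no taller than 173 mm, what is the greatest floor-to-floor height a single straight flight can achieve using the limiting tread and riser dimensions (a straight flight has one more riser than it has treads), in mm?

3430 / 283 = 12.12, so 12 treads fit.
Risers = treads + 1 = 13.
Maximum height = 13 × 173 = 2249 mm.

2249 mm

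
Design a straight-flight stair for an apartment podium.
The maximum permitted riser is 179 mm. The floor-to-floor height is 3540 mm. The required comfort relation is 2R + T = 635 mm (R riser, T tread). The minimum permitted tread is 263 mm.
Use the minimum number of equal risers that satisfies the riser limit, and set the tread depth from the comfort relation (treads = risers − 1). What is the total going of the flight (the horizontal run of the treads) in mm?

5339 mm

At most 179 each: 3540/179 = 19.78, giving 20 risers.
R = 3540 ÷ 20 = 177 mm.
T = 635 − 2·177 = 281 mm, which satisfies the 263 mm minimum.
Treads = 20 − 1 = 19; going = 19 × 281 = 5339 mm.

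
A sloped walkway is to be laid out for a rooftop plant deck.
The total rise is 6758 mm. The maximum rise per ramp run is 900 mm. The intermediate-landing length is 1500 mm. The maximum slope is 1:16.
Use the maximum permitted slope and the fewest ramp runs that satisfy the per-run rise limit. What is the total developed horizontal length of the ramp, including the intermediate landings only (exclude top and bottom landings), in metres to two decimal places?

6758 / 900 = 7.509 → round up to 8 ramp runs. That means 7 intermediate landings.
Ramp run (horizontal) at 1:16: 6758 × 16 = 108128 mm.
7 intermediate landings contribute 7 × 1500 = 10500 mm.
Developed length = 108128 + 10500 = 118628 mm.
= 118.63 m.

118.63 m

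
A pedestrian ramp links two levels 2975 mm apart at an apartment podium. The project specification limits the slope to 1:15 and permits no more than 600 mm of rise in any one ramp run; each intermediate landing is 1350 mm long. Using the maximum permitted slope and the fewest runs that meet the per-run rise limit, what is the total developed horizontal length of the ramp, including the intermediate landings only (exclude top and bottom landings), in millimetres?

⌈2975/600⌉ = 5 ramp runs. That means 4 intermediate landings.
Horizontal run for 2975 mm of rise at 1:15 is 2975 × 15 = 44625 mm.
4 intermediate landings contribute 4 × 1350 = 5400 mm.
Total developed length = 44625 + 5400 = 50025 mm.

50025 mm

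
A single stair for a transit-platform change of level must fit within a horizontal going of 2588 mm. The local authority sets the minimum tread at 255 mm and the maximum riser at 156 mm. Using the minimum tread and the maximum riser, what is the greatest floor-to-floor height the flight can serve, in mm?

1716 mm

Treads that fit: ⌊2588 / 255⌋ = 10.
Risers = treads + 1 = 11.
Maximum height = 11 × 156 = 1716 mm.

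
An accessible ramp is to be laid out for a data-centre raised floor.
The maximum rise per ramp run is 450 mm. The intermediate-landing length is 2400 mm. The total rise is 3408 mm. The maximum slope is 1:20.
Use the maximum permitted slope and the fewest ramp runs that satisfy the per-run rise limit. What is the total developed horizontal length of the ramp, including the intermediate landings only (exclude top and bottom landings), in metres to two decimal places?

84.96 m

At most 450 each: 3408/450 = 7.57, giving 8 ramp runs. That means 7 intermediate landings.
Ramp run (horizontal) at 1:20: 3408 × 20 = 68160 mm.
Intermediate landings: 7 × 2400 = 16800 mm.
Total developed length = 68160 + 16800 = 84960 mm.
= 84.96 m.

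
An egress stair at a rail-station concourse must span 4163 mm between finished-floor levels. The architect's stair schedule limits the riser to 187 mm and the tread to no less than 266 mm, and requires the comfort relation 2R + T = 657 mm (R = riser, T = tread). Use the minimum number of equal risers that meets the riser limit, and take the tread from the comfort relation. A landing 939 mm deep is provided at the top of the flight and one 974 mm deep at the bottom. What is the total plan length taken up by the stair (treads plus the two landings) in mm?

8403 mm

⌈4163/187⌉ = 23 risers.
Riser R = 4163 / 23 = 181 mm, within the 187 mm limit.
From 2R + T = 657: T = 657 − 362 = 295 mm.
Treads = 23 − 1 = 22; going = 22 × 295 = 6490 mm.
Enclosure = 6490 + 939 + 974 = 8403 mm.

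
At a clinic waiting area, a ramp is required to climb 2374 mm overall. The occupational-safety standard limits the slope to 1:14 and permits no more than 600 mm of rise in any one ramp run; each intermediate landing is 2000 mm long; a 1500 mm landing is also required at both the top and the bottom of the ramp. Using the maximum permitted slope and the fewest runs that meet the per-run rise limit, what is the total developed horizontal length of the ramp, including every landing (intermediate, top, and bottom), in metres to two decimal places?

2374 / 600 = 3.957 → round up to 4 ramp runs. That means 3 intermediate landings.
Ramp run (horizontal) at 1:14: 2374 × 14 = 33236 mm.
Intermediate landings: 3 × 2000 = 6000 mm.
Top and bottom landings: 2 × 1500 = 3000 mm.
Total = 33236 + 6000 + 3000 = 42236 mm.
= 42.24 m.

42.24 m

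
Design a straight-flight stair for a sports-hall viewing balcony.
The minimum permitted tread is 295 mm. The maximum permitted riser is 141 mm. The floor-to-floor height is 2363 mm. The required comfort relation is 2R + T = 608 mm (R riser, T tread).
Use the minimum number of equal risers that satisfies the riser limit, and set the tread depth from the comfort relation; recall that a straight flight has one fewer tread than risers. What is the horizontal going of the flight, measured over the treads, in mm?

5280 mm

At most 141 each: 2363/141 = 16.76, giving 17 risers.
Riser R = 2363 / 17 = 139 mm, within the 141 mm limit.
Tread T = 608 − 2 × 139 = 330 mm (≥ 295 mm).
17 risers give 16 treads; going = 16 × 330 = 5280 mm.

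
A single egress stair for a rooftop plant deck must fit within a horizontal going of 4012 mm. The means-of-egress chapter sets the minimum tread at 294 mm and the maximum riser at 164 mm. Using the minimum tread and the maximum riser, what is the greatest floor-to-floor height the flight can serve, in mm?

2296 mm

4012 / 294 = 13.65, so 13 treads fit.
Risers = treads + 1 = 14.
Maximum height = 14 × 164 = 2296 mm.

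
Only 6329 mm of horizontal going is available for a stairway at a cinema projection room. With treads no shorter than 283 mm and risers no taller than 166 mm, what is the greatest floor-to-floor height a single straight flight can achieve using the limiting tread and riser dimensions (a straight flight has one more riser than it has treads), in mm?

3818 mm

Treads that fit: ⌊6329 / 283⌋ = 22.
Risers = treads + 1 = 23.
Maximum height = 23 × 166 = 3818 mm.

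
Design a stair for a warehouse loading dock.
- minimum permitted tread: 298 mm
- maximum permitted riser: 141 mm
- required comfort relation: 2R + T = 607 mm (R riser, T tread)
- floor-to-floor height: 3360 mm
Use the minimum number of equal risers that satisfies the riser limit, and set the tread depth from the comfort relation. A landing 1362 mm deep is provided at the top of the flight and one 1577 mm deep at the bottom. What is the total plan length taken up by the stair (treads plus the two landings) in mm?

10460 mm

⌈3360/141⌉ = 24 risers.
Each riser is 3360/24 = 140 mm (≤ 141 mm).
Tread T = 607 − 2 × 140 = 327 mm (≥ 298 mm).
24 risers give 23 treads; going = 23 × 327 = 7521 mm.
Add landings: 7521 + 1362 + 1577 = 10460 mm.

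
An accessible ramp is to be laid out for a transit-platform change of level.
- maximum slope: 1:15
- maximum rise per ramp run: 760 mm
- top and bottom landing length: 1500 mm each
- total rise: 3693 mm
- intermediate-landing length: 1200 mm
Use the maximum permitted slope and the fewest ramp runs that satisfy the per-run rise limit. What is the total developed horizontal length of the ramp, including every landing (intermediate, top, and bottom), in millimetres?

63195 mm

3693 / 760 = 4.86, so 5 ramp runs are needed. That means 4 intermediate landings.
Horizontal run for 3693 mm of rise at 1:15 is 3693 × 15 = 55395 mm.
4 intermediate landings contribute 4 × 1200 = 4800 mm.
Top and bottom landings: 2 × 1500 = 3000 mm.
Total = 55395 + 4800 + 3000 = 63195 mm.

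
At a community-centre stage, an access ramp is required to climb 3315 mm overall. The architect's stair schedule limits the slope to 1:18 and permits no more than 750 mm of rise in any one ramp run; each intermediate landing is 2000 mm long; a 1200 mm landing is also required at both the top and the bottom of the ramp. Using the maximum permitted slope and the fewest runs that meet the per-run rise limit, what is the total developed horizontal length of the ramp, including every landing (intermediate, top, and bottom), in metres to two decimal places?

70.07 m

3315 / 750 = 4.420 → round up to 5 ramp runs. That means 4 intermediate landings.
Ramp run (horizontal) at 1:18: 3315 × 18 = 59670 mm.
4 intermediate landings contribute 4 × 2000 = 8000 mm.
Top and bottom landings: 2 × 1200 = 2400 mm.
Total = 59670 + 8000 + 2400 = 70070 mm.
= 70.07 m.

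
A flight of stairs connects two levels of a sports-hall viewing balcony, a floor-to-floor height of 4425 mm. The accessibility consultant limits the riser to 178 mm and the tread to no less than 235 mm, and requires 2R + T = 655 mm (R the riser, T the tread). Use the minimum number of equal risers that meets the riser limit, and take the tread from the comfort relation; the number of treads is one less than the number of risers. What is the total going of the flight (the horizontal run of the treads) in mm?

4425 / 178 = 24.860 → round up to 25 risers.
Riser R = 4425 / 25 = 177 mm, within the 178 mm limit.
Tread T = 655 − 2 × 177 = 301 mm (≥ 235 mm).
Treads = 25 − 1 = 24; going = 24 × 301 = 7224 mm.

7224 mm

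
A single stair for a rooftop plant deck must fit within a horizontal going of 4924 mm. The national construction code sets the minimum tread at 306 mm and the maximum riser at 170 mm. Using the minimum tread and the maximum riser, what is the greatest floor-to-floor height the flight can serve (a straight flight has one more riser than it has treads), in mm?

Treads that fit: ⌊4924 / 306⌋ = 16.
Risers = treads + 1 = 17.
Maximum height = 17 × 170 = 2890 mm.

2890 mm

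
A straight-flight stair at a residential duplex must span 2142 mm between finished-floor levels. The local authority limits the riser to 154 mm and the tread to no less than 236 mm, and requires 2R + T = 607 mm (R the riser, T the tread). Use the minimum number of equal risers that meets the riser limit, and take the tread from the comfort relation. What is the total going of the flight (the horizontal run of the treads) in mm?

⌈2142/154⌉ = 14 risers.
Riser R = 2142 / 14 = 153 mm, within the 154 mm limit.
From 2R + T = 607: T = 607 − 306 = 301 mm.
Going = (14 − 1) × 301 = 3913 mm.

3913 mm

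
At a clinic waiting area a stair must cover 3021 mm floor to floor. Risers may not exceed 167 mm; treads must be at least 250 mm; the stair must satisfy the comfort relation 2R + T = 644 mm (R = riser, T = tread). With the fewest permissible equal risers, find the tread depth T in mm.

3021 / 167 = 18.09, so 19 risers are needed.
Each riser is 3021/19 = 159 mm (≤ 167 mm).
T = 644 − 2·159 = 326 mm, which satisfies the 250 mm minimum.

326 mm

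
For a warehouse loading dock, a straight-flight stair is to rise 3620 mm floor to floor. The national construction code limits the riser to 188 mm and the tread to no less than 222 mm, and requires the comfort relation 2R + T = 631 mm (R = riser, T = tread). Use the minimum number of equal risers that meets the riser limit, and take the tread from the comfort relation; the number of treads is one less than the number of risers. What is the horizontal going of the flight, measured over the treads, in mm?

3620 / 188 = 19.255 → round up to 20 risers.
R = 3620 ÷ 20 = 181 mm.
From 2R + T = 631: T = 631 − 362 = 269 mm.
Going = (20 − 1) × 269 = 5111 mm.

5111 mm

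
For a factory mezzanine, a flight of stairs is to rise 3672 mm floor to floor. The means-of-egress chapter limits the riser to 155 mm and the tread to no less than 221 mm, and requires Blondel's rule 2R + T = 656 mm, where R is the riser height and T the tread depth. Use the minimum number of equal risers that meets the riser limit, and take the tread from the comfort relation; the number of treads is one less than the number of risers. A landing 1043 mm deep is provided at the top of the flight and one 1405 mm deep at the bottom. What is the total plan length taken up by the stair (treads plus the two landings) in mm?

3672 / 155 = 23.690 → round up to 24 risers.
R = 3672 ÷ 24 = 153 mm.
T = 656 − 2·153 = 350 mm, which satisfies the 221 mm minimum.
Going = (24 − 1) × 350 = 8050 mm.
Add landings: 8050 + 1043 + 1405 = 10498 mm.

10498 mm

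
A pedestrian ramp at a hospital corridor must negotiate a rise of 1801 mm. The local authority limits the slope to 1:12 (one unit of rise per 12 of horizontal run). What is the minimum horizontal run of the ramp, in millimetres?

21612 mm

Run = rise × 12 = 1801 × 12 = 21612 mm.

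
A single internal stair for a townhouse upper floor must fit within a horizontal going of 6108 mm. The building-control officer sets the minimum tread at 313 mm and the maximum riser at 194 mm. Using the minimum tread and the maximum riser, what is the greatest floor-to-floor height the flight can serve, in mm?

Treads that fit: ⌊6108 / 313⌋ = 19.
Risers = treads + 1 = 20.
Maximum height = 20 × 194 = 3880 mm.

3880 mm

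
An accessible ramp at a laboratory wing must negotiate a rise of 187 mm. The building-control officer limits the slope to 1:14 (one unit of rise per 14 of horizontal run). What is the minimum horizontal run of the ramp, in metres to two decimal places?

At 1:14 the run is 14 × 187 = 2618 mm.
2618 mm = 2.62 m.

2.62 m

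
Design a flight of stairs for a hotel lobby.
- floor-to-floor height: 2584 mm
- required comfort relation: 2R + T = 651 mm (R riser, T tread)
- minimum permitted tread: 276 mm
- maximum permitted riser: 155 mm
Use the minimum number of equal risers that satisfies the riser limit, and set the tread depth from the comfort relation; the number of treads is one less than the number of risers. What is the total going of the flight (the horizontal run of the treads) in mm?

5552 mm

At most 155 each: 2584/155 = 16.67, giving 17 risers.
R = 2584 ÷ 17 = 152 mm.
T = 651 − 2·152 = 347 mm, which satisfies the 276 mm minimum.
17 risers give 16 treads; going = 16 × 347 = 5552 mm.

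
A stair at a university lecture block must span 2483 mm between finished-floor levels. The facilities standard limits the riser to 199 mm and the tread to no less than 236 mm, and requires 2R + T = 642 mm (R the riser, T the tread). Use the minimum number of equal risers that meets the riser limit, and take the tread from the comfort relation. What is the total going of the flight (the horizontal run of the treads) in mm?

⌈2483/199⌉ = 13 risers.
R = 2483 ÷ 13 = 191 mm.
T = 642 − 2·191 = 260 mm, which satisfies the 236 mm minimum.
Treads = 13 − 1 = 12; going = 12 × 260 = 3120 mm.

3120 mm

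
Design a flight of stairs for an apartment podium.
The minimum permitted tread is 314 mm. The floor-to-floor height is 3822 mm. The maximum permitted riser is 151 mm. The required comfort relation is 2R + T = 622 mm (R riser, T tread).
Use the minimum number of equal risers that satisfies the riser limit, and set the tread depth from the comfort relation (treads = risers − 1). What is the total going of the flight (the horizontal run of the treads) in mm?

3822 / 151 = 25.311 → round up to 26 risers.
Each riser is 3822/26 = 147 mm (≤ 151 mm).
From 2R + T = 622: T = 622 − 294 = 328 mm.
Treads = 26 − 1 = 25; going = 25 × 328 = 8200 mm.

8200 mm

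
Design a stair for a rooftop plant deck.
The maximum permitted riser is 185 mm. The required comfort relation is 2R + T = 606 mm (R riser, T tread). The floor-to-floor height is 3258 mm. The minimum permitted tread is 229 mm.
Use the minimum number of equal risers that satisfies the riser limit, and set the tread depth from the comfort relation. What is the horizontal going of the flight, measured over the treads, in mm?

4148 mm

3258 / 185 = 17.611 → round up to 18 risers.
Each riser is 3258/18 = 181 mm (≤ 185 mm).
T = 606 − 2·181 = 244 mm, which satisfies the 229 mm minimum.
Going = (18 − 1) × 244 = 4148 mm.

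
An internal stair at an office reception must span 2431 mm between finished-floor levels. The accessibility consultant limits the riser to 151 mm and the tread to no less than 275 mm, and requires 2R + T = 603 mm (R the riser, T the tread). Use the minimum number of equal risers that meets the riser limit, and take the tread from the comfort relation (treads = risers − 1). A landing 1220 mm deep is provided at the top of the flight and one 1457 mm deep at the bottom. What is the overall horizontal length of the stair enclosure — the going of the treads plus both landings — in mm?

7749 mm

2431 / 151 = 16.10, so 17 risers are needed.
Each riser is 2431/17 = 143 mm (≤ 151 mm).
From 2R + T = 603: T = 603 − 286 = 317 mm.
17 risers give 16 treads; going = 16 × 317 = 5072 mm.
Add landings: 5072 + 1220 + 1457 = 7749 mm.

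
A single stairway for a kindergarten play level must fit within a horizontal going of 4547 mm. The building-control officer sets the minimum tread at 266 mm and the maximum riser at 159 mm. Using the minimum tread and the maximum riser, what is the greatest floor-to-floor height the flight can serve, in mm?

2862 mm

4547 / 266 = 17.09, so 17 treads fit.
Risers = treads + 1 = 18.
Maximum height = 18 × 159 = 2862 mm.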